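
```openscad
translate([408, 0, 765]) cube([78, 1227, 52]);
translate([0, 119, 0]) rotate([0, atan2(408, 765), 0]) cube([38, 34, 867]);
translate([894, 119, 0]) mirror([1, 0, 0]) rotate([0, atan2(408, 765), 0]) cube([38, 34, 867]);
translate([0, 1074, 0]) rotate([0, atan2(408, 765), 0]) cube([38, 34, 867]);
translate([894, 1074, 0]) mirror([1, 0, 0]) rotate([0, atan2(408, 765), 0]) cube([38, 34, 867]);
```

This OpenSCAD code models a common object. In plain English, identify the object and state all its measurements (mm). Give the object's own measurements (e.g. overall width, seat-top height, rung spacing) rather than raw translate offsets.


A sawhorse. A 78×1227×52 mm beam (x, y, z) sits on two A-frame leg pairs. Each pair is two raked legs of 38×34 mm section (34 mm along y) splaying symmetrically in x. Each leg rises 765 mm vertically over 408 mm of horizontal reach and is 867 mm long along its own axis. Every leg's outer bottom edge rests on the floor and its outer top edge meets a bottom edge of the beam — the left legs (tilting toward +x) meet the beam's −x bottom edge, the right legs (their mirror images, tilting toward −x) meet its +x bottom edge — so the leg tops tuck under the beam, the beam's underside is 765 mm above the floor, and the feet are 894 mm apart outside-to-outside with the beam centred between them. The two leg pairs are set in 119 mm from either end of the beam.


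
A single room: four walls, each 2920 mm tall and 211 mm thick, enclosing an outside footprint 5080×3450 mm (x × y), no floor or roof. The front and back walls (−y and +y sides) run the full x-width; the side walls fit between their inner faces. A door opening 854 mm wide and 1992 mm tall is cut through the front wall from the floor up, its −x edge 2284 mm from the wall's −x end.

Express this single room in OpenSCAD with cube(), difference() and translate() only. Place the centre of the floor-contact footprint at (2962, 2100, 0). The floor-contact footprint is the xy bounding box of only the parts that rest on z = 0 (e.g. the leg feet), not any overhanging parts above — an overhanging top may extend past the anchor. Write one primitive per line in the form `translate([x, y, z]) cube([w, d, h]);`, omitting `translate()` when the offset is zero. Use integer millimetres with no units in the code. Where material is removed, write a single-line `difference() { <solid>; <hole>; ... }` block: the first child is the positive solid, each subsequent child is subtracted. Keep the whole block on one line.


difference() { translate([422, 375, 0]) cube([5080, 211, 2920]); translate([2706, 375, 0]) cube([854, 211, 1992]); }
translate([422, 3614, 0]) cube([5080, 211, 2920]);
translate([422, 586, 0]) cube([211, 3028, 2920]);
translate([5291, 586, 0]) cube([211, 3028, 2920]);


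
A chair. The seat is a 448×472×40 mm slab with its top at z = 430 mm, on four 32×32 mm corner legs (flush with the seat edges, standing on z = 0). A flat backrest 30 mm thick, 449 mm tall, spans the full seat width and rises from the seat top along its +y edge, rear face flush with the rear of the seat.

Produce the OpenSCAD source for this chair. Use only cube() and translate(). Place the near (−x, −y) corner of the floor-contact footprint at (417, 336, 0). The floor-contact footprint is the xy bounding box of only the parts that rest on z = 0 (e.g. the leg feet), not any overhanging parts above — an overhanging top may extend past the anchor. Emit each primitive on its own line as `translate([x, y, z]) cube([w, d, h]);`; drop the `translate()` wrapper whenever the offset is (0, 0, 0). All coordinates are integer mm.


translate([417, 336, 390]) cube([448, 472, 40]);
translate([417, 336, 0]) cube([32, 32, 390]);
translate([833, 336, 0]) cube([32, 32, 390]);
translate([417, 776, 0]) cube([32, 32, 390]);
translate([833, 776, 0]) cube([32, 32, 390]);
translate([417, 778, 430]) cube([448, 30, 449]);


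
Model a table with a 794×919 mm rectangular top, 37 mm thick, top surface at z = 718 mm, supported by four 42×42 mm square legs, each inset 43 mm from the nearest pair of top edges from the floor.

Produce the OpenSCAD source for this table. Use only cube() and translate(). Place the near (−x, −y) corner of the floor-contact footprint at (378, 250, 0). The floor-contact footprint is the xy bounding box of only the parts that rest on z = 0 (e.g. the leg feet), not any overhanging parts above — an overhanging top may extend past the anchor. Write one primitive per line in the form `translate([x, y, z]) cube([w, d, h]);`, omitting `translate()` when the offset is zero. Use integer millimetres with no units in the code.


// leg_h = 718 - 37 = 681
translate([335, 207, 681]) cube([794, 919, 37]);
translate([378, 250, 0]) cube([42, 42, 681]);
translate([1044, 250, 0]) cube([42, 42, 681]);
translate([378, 1041, 0]) cube([42, 42, 681]);
translate([1044, 1041, 0]) cube([42, 42, 681]);


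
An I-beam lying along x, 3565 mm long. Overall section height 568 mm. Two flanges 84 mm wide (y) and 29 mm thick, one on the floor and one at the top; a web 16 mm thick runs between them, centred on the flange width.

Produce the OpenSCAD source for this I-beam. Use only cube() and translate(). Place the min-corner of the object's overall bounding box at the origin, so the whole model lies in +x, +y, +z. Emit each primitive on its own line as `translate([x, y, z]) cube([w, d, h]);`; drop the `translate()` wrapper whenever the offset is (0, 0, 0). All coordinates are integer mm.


cube([3565, 84, 29]);
translate([0, 34, 29]) cube([3565, 16, 510]);
translate([0, 0, 539]) cube([3565, 84, 29]);


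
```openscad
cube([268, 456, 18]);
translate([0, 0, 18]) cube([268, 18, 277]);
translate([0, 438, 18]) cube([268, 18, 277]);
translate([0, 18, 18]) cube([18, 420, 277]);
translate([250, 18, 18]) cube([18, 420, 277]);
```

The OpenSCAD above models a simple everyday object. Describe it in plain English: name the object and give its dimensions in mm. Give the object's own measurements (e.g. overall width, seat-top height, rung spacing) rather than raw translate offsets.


An open-topped rectangular box: outside dimensions 268×456×295 mm, with a uniform wall and base thickness of 18 mm. The base is a full 268×456 slab on the floor; four walls sit on top of the base. The front and back walls (the −y and +y sides) span the full width; the two side walls fit between them.


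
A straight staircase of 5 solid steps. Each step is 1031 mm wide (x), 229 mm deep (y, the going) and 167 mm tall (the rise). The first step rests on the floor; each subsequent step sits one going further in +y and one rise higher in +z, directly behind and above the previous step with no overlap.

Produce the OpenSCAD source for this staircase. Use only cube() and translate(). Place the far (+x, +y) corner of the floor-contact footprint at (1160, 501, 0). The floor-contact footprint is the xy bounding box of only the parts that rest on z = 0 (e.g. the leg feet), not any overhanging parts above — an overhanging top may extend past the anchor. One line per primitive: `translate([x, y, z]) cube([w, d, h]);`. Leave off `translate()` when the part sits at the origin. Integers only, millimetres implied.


translate([129, 272, 0]) cube([1031, 229, 167]);
translate([129, 501, 167]) cube([1031, 229, 167]);
translate([129, 730, 334]) cube([1031, 229, 167]);
translate([129, 959, 501]) cube([1031, 229, 167]);
translate([129, 1188, 668]) cube([1031, 229, 167]);


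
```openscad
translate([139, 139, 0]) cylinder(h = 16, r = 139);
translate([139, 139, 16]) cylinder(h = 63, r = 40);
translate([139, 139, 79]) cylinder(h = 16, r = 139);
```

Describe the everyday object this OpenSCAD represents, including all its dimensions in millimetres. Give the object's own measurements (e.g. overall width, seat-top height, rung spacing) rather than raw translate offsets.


A spool: two coaxial disc flanges of radius 139 mm and thickness 16 mm, joined by a core cylinder of radius 40 mm and height 63 mm. The lower flange rests on z = 0 and the three cylinders share a vertical axis.


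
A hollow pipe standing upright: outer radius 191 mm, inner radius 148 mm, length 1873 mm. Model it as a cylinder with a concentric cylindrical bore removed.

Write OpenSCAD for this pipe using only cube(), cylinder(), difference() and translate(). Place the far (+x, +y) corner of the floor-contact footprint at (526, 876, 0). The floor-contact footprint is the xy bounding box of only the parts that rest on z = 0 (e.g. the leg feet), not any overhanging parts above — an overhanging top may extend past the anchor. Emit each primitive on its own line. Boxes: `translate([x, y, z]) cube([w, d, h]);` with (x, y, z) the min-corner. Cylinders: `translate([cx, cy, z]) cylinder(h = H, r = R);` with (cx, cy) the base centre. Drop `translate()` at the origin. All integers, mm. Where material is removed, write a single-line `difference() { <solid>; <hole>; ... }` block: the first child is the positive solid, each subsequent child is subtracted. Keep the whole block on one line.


difference() { translate([335, 685, 0]) cylinder(h = 1873, r = 191); translate([335, 685, 0]) cylinder(h = 1873, r = 148); }


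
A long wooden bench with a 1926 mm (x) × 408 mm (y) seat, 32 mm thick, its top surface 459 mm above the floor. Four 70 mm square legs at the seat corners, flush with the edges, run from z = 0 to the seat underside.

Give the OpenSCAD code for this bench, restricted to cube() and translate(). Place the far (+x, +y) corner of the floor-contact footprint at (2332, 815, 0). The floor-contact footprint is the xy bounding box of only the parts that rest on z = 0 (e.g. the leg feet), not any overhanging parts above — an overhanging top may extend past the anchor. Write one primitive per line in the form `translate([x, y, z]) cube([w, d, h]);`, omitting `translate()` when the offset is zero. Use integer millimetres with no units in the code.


translate([406, 407, 427]) cube([1926, 408, 32]);
translate([406, 407, 0]) cube([70, 70, 427]);
translate([406, 745, 0]) cube([70, 70, 427]);
translate([2262, 407, 0]) cube([70, 70, 427]);
translate([2262, 745, 0]) cube([70, 70, 427]);


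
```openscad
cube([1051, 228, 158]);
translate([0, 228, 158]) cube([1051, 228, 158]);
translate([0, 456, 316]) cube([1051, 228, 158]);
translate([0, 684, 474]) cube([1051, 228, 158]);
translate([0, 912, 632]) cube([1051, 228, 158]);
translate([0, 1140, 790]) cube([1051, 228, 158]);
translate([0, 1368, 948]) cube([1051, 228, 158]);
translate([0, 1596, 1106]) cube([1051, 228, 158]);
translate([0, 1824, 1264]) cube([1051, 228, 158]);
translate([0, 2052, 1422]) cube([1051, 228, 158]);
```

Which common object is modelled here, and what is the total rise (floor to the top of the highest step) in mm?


A staircase. The total rise is 1580 mm.

10 identical blocks, each offset up and back from the previous — a staircase. Each step is 158 mm tall and there are 10 of them, so the total rise is 10 × 158 = 1580 mm.


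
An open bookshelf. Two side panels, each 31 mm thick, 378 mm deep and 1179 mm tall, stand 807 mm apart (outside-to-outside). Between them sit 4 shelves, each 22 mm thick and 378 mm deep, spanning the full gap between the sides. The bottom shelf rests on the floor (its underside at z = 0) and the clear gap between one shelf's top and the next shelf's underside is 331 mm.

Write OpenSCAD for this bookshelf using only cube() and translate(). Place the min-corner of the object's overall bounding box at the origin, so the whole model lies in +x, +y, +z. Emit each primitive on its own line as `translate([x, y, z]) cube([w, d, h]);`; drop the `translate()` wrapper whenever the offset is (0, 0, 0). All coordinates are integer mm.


cube([31, 378, 1179]);
translate([776, 0, 0]) cube([31, 378, 1179]);
translate([31, 0, 0]) cube([745, 378, 22]);
translate([31, 0, 353]) cube([745, 378, 22]);
translate([31, 0, 706]) cube([745, 378, 22]);
translate([31, 0, 1059]) cube([745, 378, 22]);


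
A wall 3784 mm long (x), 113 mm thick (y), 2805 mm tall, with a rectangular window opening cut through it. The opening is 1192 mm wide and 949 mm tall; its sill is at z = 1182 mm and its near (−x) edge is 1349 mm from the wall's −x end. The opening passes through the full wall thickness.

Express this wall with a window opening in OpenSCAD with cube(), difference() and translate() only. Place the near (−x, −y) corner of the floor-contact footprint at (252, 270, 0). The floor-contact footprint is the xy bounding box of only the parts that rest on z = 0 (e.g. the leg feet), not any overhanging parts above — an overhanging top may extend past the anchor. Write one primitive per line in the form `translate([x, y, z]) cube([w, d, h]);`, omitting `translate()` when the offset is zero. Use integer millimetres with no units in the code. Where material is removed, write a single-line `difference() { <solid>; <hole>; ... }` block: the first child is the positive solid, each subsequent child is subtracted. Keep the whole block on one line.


difference() { translate([252, 270, 0]) cube([3784, 113, 2805]); translate([1601, 270, 1182]) cube([1192, 113, 949]); }


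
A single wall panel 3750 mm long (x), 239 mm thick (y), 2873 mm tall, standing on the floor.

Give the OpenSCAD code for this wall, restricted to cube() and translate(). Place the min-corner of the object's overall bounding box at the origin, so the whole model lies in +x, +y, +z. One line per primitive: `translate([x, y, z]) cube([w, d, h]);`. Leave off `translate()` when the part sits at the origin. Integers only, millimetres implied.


cube([3750, 239, 2873]);


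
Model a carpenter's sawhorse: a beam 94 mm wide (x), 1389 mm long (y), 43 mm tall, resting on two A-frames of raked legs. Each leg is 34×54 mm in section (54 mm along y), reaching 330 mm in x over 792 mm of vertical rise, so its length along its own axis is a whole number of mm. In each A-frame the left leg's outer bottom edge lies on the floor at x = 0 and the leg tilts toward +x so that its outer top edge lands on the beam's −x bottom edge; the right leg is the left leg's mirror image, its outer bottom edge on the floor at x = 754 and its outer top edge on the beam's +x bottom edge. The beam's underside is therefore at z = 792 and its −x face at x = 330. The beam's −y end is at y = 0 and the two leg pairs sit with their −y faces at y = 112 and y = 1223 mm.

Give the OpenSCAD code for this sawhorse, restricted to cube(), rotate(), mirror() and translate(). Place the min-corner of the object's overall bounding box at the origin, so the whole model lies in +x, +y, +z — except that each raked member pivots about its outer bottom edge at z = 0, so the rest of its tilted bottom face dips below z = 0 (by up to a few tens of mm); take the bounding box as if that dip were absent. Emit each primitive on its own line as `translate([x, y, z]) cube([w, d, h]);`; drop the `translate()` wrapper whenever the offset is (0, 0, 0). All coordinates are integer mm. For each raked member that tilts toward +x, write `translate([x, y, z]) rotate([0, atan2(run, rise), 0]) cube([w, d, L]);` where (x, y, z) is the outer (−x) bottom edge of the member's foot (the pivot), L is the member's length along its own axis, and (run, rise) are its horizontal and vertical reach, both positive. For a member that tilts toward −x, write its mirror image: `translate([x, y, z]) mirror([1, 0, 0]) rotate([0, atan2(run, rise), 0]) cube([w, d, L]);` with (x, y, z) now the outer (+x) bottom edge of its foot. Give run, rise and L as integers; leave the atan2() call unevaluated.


// leg length = √(330² + 792²) = 858
// right-leg outer foot x = 2·330 + 94 = 754
// beam min-corner = (330, 0, 792)
translate([330, 0, 792]) cube([94, 1389, 43]);
translate([0, 112, 0]) rotate([0, atan2(330, 792), 0]) cube([34, 54, 858]);
translate([754, 112, 0]) mirror([1, 0, 0]) rotate([0, atan2(330, 792), 0]) cube([34, 54, 858]);
translate([0, 1223, 0]) rotate([0, atan2(330, 792), 0]) cube([34, 54, 858]);
translate([754, 1223, 0]) mirror([1, 0, 0]) rotate([0, atan2(330, 792), 0]) cube([34, 54, 858]);


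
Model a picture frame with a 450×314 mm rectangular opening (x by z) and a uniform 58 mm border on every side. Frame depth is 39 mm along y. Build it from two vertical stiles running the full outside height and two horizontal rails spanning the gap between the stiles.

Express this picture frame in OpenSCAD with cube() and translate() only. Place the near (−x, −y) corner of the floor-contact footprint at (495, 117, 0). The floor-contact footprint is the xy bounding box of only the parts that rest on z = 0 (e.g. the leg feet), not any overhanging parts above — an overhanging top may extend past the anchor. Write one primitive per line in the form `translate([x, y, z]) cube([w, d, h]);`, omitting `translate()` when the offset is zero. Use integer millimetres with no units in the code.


translate([495, 117, 0]) cube([58, 39, 430]);
translate([1003, 117, 0]) cube([58, 39, 430]);
translate([553, 117, 0]) cube([450, 39, 58]);
translate([553, 117, 372]) cube([450, 39, 58]);


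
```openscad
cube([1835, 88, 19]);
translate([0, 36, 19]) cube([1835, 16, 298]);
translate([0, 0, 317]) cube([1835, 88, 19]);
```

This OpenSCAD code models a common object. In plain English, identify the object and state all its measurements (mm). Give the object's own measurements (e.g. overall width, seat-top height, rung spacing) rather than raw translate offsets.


An I-beam lying along x, 1835 mm long. Overall section height 336 mm. Two flanges 88 mm wide (y) and 19 mm thick, one on the floor and one at the top; a web 16 mm thick runs between them, centred on the flange width.


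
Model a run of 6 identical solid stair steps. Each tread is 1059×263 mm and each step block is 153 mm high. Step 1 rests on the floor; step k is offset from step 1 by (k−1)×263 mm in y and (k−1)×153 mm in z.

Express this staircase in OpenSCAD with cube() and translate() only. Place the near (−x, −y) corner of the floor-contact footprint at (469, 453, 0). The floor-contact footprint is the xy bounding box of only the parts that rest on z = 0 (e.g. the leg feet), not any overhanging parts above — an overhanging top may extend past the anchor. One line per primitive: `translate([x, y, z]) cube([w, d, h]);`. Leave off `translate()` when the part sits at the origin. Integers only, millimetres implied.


translate([469, 453, 0]) cube([1059, 263, 153]);
translate([469, 716, 153]) cube([1059, 263, 153]);
translate([469, 979, 306]) cube([1059, 263, 153]);
translate([469, 1242, 459]) cube([1059, 263, 153]);
translate([469, 1505, 612]) cube([1059, 263, 153]);
translate([469, 1768, 765]) cube([1059, 263, 153]);


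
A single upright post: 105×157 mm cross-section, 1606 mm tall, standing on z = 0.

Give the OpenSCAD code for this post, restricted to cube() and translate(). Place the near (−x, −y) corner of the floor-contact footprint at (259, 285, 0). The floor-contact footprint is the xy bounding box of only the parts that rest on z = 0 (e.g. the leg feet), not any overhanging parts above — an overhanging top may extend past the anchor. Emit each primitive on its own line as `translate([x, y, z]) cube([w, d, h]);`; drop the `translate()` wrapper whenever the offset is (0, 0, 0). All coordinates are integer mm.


translate([259, 285, 0]) cube([105, 157, 1606]);


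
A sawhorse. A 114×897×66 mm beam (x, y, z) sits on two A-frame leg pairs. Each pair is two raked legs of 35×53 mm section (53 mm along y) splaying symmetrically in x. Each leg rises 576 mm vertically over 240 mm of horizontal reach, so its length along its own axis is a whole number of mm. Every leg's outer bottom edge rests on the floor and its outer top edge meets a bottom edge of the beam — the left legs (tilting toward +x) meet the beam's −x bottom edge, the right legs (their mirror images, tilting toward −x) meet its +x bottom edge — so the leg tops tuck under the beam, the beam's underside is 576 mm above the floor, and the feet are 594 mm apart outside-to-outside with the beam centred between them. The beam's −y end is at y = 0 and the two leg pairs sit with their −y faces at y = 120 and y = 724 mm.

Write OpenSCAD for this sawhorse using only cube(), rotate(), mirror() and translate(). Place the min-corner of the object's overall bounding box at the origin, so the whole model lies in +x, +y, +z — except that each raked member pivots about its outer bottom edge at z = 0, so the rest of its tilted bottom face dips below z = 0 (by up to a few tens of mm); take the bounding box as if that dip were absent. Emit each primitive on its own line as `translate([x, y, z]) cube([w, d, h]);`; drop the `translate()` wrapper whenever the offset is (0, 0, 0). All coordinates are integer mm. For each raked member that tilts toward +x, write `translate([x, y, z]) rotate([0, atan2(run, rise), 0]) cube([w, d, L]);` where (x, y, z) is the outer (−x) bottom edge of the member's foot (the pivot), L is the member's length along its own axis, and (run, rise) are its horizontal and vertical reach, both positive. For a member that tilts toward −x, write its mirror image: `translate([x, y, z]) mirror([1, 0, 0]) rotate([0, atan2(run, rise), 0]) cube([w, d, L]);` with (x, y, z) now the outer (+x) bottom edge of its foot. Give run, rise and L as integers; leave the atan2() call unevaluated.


translate([240, 0, 576]) cube([114, 897, 66]);
translate([0, 120, 0]) rotate([0, atan2(240, 576), 0]) cube([35, 53, 624]);
translate([594, 120, 0]) mirror([1, 0, 0]) rotate([0, atan2(240, 576), 0]) cube([35, 53, 624]);
translate([0, 724, 0]) rotate([0, atan2(240, 576), 0]) cube([35, 53, 624]);
translate([594, 724, 0]) mirror([1, 0, 0]) rotate([0, atan2(240, 576), 0]) cube([35, 53, 624]);


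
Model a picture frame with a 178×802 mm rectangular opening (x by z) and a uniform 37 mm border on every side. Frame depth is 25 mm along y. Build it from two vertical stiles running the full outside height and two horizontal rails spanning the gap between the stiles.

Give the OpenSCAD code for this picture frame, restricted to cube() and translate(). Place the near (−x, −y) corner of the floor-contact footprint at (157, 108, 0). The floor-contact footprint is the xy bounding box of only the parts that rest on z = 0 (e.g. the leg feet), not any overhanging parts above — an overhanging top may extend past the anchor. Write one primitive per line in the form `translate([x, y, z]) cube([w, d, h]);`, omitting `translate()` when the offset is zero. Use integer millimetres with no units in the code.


translate([157, 108, 0]) cube([37, 25, 876]);
translate([372, 108, 0]) cube([37, 25, 876]);
translate([194, 108, 0]) cube([178, 25, 37]);
translate([194, 108, 839]) cube([178, 25, 37]);


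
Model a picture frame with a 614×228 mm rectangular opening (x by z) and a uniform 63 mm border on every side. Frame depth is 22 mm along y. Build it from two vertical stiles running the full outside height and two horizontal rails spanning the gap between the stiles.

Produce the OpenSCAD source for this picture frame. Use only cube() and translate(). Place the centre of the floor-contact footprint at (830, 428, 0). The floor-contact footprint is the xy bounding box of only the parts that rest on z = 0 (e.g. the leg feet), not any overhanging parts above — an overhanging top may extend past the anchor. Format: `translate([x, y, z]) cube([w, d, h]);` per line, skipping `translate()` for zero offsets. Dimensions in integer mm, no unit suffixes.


translate([460, 417, 0]) cube([63, 22, 354]);
translate([1137, 417, 0]) cube([63, 22, 354]);
translate([523, 417, 0]) cube([614, 22, 63]);
translate([523, 417, 291]) cube([614, 22, 63]);


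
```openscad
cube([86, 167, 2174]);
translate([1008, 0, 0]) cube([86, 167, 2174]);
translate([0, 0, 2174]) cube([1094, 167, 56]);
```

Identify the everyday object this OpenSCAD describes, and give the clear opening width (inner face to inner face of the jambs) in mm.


A door frame. The clear opening width is 922 mm.

Two 2174 mm tall posts with a header on top — a door frame. The left jamb is 86 mm wide at x = 0; the right jamb starts at x = 1008. The clear opening is 1008 − 86 = 922 mm.


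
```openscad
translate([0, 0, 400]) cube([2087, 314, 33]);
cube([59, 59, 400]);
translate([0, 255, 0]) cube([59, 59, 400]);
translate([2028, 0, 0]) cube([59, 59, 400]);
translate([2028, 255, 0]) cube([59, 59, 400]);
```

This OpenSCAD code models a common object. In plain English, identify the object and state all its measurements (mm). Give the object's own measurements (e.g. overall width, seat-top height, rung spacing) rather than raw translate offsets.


A bench: a 2087×314 mm seat slab, 33 mm thick, top at z = 433 mm, on four 59×59 mm square legs flush with the seat corners and standing on z = 0.


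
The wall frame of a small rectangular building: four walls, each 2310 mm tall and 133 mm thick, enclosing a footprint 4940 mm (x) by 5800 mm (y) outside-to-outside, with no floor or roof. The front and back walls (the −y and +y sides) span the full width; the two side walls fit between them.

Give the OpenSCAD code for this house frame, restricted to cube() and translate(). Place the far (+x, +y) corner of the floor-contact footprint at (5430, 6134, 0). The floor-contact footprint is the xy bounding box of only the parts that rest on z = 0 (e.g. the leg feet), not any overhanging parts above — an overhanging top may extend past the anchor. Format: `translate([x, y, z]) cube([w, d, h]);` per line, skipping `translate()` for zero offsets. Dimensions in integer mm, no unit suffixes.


translate([490, 334, 0]) cube([4940, 133, 2310]);
translate([490, 6001, 0]) cube([4940, 133, 2310]);
translate([490, 467, 0]) cube([133, 5534, 2310]);
translate([5297, 467, 0]) cube([133, 5534, 2310]);


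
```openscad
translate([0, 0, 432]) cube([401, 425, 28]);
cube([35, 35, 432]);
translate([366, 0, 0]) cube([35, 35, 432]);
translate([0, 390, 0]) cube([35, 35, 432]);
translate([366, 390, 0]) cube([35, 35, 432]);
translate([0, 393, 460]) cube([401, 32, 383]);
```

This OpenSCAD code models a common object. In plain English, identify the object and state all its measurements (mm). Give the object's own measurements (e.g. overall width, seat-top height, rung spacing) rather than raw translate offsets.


A chair. The seat is a 401×425×28 mm slab with its top at z = 460 mm, on four 35×35 mm corner legs (flush with the seat edges, standing on z = 0). A flat backrest 32 mm thick, 383 mm tall, spans the full seat width and rises from the seat top along its +y edge, rear face flush with the rear of the seat.


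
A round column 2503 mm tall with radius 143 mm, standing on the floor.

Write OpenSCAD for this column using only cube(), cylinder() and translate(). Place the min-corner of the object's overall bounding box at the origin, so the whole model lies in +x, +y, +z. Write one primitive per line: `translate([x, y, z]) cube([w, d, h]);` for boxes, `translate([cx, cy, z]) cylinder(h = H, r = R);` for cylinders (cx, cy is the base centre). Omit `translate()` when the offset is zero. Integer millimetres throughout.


translate([143, 143, 0]) cylinder(h = 2503, r = 143);


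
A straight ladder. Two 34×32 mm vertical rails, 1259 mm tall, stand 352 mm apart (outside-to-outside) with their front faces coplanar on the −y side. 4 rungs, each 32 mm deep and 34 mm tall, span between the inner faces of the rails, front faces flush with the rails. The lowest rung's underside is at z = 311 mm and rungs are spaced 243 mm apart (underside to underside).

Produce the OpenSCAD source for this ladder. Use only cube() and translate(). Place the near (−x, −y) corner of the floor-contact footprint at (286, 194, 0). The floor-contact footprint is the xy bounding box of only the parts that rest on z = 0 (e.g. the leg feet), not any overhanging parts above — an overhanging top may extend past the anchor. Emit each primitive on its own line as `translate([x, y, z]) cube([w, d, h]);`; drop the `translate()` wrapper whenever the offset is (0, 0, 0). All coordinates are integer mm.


// rung span = 352 - 2*34 = 284
// rung[k] z = 311 + k*243
translate([286, 194, 0]) cube([34, 32, 1259]);
translate([604, 194, 0]) cube([34, 32, 1259]);
translate([320, 194, 311]) cube([284, 32, 34]);
translate([320, 194, 554]) cube([284, 32, 34]);
translate([320, 194, 797]) cube([284, 32, 34]);
translate([320, 194, 1040]) cube([284, 32, 34]);


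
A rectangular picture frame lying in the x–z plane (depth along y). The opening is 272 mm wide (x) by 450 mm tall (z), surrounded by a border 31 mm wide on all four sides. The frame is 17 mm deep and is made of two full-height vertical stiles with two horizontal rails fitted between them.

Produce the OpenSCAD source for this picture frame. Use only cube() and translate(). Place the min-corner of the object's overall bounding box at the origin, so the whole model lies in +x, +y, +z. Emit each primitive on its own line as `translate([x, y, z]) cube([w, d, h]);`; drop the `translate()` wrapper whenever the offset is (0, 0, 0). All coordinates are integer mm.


cube([31, 17, 512]);
translate([303, 0, 0]) cube([31, 17, 512]);
translate([31, 0, 0]) cube([272, 17, 31]);
translate([31, 0, 481]) cube([272, 17, 31]);


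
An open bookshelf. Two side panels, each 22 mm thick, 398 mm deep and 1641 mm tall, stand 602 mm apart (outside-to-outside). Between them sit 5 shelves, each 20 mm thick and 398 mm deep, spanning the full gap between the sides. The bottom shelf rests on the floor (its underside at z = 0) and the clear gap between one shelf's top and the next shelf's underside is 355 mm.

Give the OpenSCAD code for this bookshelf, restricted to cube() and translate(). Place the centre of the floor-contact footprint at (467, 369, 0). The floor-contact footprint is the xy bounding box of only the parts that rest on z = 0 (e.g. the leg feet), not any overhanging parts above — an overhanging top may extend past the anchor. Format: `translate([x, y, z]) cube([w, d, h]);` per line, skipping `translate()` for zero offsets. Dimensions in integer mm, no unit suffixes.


translate([166, 170, 0]) cube([22, 398, 1641]);
translate([746, 170, 0]) cube([22, 398, 1641]);
translate([188, 170, 0]) cube([558, 398, 20]);
translate([188, 170, 375]) cube([558, 398, 20]);
translate([188, 170, 750]) cube([558, 398, 20]);
translate([188, 170, 1125]) cube([558, 398, 20]);
translate([188, 170, 1500]) cube([558, 398, 20]);


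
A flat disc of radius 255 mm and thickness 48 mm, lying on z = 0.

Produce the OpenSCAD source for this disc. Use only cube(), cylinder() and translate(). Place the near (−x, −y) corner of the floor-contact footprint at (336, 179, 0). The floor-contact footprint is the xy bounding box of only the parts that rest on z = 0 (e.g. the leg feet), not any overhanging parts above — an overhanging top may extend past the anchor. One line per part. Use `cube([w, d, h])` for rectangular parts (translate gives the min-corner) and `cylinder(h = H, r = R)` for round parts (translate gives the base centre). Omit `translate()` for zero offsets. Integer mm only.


translate([591, 434, 0]) cylinder(h = 48, r = 255);


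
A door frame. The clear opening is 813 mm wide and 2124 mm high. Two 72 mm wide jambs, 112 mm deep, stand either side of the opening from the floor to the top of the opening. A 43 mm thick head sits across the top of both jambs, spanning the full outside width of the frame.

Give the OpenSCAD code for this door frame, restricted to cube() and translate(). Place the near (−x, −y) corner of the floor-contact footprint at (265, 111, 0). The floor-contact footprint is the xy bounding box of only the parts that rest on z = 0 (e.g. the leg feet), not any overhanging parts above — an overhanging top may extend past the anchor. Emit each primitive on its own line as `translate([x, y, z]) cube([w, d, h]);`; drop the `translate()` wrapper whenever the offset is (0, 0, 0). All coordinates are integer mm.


translate([265, 111, 0]) cube([72, 112, 2124]);
translate([1150, 111, 0]) cube([72, 112, 2124]);
translate([265, 111, 2124]) cube([957, 112, 43]);


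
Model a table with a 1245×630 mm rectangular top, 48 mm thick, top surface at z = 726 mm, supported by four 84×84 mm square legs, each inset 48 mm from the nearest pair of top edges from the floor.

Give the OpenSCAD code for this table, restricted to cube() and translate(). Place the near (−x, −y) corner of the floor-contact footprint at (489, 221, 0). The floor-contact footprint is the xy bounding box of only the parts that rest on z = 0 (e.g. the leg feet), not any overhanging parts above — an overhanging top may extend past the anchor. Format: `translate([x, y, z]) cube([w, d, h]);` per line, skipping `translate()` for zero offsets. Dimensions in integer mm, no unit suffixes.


translate([441, 173, 678]) cube([1245, 630, 48]);
translate([489, 221, 0]) cube([84, 84, 678]);
translate([1554, 221, 0]) cube([84, 84, 678]);
translate([489, 671, 0]) cube([84, 84, 678]);
translate([1554, 671, 0]) cube([84, 84, 678]);


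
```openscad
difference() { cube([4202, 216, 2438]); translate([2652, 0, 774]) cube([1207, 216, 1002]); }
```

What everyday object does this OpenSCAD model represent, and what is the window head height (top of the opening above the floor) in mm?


A wall with a window opening. The window head height is 1776 mm.

A wall with a rectangular opening subtracted — a window. Sill at z = 774, opening 1002 mm tall, so the head is at 774 + 1002 = 1776 mm.


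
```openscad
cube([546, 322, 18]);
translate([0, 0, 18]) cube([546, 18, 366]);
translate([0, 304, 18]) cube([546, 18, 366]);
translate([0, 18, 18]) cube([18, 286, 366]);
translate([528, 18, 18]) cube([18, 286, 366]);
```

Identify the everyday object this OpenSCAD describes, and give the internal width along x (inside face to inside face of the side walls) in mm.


An open box. The internal width is 510 mm.

A 546×322 base slab with four walls standing on it — an open box. The base is 546 mm wide and the walls are 18 mm thick, so the internal width is 546 − 2 × 18 = 510 mm.


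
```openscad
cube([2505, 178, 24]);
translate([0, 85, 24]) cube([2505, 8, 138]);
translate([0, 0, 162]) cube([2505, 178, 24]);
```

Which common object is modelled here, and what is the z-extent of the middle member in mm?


An I-beam. The web height is 138 mm.

Two wide flanges with a thin centred web — an I-beam. Overall 186 mm minus two 24 mm flanges gives a web of 186 − 2·24 = 138 mm.


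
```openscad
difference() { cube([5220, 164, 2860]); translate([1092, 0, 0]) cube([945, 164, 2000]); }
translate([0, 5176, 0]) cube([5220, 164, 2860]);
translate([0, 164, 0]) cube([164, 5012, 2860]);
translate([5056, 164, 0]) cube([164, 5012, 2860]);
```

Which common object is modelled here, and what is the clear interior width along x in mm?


A single room. The interior width is 4892 mm.

Four walls enclosing a rectangle with a door in the front wall — a room. Outside width 5220 minus two 164 mm walls gives 4892 mm.


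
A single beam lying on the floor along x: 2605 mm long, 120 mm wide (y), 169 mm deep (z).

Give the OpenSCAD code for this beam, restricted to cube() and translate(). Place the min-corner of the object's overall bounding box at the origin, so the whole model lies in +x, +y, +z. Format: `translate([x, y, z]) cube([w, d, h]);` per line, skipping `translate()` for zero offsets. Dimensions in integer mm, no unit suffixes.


cube([2605, 120, 169]);


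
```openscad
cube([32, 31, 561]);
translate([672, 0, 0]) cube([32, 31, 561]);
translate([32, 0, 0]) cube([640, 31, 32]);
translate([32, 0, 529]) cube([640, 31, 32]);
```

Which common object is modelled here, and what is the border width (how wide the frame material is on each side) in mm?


A picture frame. The border width is 32 mm.

Four thin pieces enclosing a rectangular opening — a picture frame. The two full-height stiles are 561 mm tall; the top rail sits at z = 529 and is 32 mm tall, so the border above the opening is 561 − 529 = 32 mm, matching the stile x-width.


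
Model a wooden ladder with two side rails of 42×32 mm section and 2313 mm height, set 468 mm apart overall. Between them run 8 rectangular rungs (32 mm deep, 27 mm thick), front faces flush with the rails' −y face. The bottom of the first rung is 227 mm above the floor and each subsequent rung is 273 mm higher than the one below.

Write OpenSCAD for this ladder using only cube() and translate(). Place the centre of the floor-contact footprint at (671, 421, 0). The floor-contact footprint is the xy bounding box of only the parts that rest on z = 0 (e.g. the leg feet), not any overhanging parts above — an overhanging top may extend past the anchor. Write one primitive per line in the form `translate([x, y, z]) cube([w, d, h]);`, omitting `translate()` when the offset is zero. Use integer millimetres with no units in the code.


translate([437, 405, 0]) cube([42, 32, 2313]);
translate([863, 405, 0]) cube([42, 32, 2313]);
translate([479, 405, 227]) cube([384, 32, 27]);
translate([479, 405, 500]) cube([384, 32, 27]);
translate([479, 405, 773]) cube([384, 32, 27]);
translate([479, 405, 1046]) cube([384, 32, 27]);
translate([479, 405, 1319]) cube([384, 32, 27]);
translate([479, 405, 1592]) cube([384, 32, 27]);
translate([479, 405, 1865]) cube([384, 32, 27]);
translate([479, 405, 2138]) cube([384, 32, 27]);


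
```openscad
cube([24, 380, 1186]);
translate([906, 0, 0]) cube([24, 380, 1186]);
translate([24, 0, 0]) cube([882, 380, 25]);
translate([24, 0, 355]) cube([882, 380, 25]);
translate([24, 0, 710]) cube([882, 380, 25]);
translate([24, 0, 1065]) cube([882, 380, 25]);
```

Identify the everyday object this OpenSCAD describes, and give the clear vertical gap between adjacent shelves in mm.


A bookshelf. The clear shelf gap is 330 mm.

Two tall side panels with 4 horizontal boards between them — a bookshelf. The first two shelf undersides are at z = 0 and z = 355; with shelf thickness 25, the clear gap is 355 − 0 − 25 = 330 mm.


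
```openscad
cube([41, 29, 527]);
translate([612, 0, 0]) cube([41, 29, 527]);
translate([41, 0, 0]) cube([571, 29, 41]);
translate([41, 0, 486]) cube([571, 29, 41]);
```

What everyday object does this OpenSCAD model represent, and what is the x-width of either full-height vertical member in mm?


A picture frame. The border width is 41 mm.

Four thin pieces enclosing a rectangular opening — a picture frame. The two full-height stiles are 527 mm tall; the top rail sits at z = 486 and is 41 mm tall, so the border above the opening is 527 − 486 = 41 mm, matching the stile x-width.


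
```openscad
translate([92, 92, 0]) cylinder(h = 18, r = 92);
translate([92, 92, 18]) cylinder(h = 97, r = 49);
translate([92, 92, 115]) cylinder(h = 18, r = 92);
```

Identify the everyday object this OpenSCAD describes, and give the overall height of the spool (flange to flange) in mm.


A spool. The overall height is 133 mm.

Three coaxial cylinders, large–small–large — a spool. Two 18 mm flanges and a 97 mm core give 18 + 97 + 18 = 133 mm.


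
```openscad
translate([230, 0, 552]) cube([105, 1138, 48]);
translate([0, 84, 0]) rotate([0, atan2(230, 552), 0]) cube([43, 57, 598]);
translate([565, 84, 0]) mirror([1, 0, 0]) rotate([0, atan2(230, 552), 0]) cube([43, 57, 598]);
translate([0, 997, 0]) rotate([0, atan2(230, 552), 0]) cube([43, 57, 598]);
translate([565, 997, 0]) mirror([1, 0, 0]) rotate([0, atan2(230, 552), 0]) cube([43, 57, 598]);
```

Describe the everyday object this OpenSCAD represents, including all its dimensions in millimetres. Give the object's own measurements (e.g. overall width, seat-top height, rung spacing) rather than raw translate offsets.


A sawhorse. A 105×1138×48 mm beam (x, y, z) sits on two A-frame leg pairs. Each pair is two raked legs of 43×57 mm section (57 mm along y) splaying symmetrically in x. Each leg rises 552 mm vertically over 230 mm of horizontal reach and is 598 mm long along its own axis. Every leg's outer bottom edge rests on the floor and its outer top edge meets a bottom edge of the beam — the left legs (tilting toward +x) meet the beam's −x bottom edge, the right legs (their mirror images, tilting toward −x) meet its +x bottom edge — so the leg tops tuck under the beam, the beam's underside is 552 mm above the floor, and the feet are 565 mm apart outside-to-outside with the beam centred between them. The two leg pairs are set in 84 mm from either end of the beam.
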